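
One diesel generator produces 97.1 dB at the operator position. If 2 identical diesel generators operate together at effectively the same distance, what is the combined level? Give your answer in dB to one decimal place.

N identical incoherent sources raise the level by 10·log₁₀ N.
L_total = 97.1 + 10·log₁₀(2) = 97.1 + 3.010 = 100.11 dB.

100.1 dB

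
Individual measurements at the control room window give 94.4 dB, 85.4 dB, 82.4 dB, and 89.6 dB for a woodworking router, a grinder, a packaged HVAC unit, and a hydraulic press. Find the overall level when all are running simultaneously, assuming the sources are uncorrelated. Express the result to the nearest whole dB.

96 dB

Incoherent sources combine by intensity addition: L_total = 10·log₁₀(Σ 10^(L_i/10)).
Σ 10^(L/10) = 10^(94.4/10) + 10^(85.4/10) + 10^(82.4/10) + 10^(89.6/10) = 4.187e+09.
L_total = 10·log₁₀(4.187e+09) = 96.22 dB.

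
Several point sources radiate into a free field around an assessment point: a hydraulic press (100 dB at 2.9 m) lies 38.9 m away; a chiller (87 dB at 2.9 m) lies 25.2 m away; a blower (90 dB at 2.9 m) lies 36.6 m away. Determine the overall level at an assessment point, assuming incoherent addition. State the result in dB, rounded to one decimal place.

78.4 dB

Propagate each source to the receiver with L = L_ref − 20·log₁₀(r/r_ref), then add intensities.
hydraulic press: 100 − 20·log₁₀(38.9/2.9) = 100 − 22.55 = 77.45 dB.
chiller: 87 − 20·log₁₀(25.2/2.9) = 87 − 18.78 = 68.22 dB.
blower: 90 − 20·log₁₀(36.6/2.9) = 90 − 22.02 = 67.98 dB.
Σ 10^(L/10) = 6.849e+07 → L_total = 10·log₁₀(6.849e+07) = 78.36 dB.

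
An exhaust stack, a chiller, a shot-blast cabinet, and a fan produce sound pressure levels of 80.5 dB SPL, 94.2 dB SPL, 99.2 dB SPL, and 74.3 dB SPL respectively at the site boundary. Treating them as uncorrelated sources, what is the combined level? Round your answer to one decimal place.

Incoherent sources combine by intensity addition: L_total = 10·log₁₀(Σ 10^(L_i/10)).
Σ 10^(L/10) = 10^(80.5/10) + 10^(94.2/10) + 10^(99.2/10) + 10^(74.3/10) = 1.109e+10.
L_total = 10·log₁₀(1.109e+10) = 100.45 dB SPL.

100.4 dB SPL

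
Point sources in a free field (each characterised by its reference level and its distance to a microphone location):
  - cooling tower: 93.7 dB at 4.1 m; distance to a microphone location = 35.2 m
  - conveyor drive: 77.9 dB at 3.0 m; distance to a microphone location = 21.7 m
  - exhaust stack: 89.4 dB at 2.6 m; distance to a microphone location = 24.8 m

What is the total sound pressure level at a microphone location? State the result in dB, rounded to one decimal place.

76.3 dB

Propagate each source to the receiver with L = L_ref − 20·log₁₀(r/r_ref), then add intensities.
cooling tower: 93.7 − 20·log₁₀(35.2/4.1) = 93.7 − 18.68 = 75.02 dB.
conveyor drive: 77.9 − 20·log₁₀(21.7/3.0) = 77.9 − 17.19 = 60.71 dB.
exhaust stack: 89.4 − 20·log₁₀(24.8/2.6) = 89.4 − 19.59 = 69.81 dB.
Σ 10^(L/10) = 4.256e+07 → L_total = 10·log₁₀(4.256e+07) = 76.29 dB.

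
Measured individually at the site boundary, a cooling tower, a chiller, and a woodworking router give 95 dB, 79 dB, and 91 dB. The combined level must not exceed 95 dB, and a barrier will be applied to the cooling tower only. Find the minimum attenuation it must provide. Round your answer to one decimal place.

The untreated sources together contribute 10^(79/10) + 10^(91/10) = 1.338e+09, i.e. 91.27 dB.
To meet 95 dB overall, the treated cooling tower may contribute at most 10^(95/10) − 1.338e+09 = 1.824e+09, i.e. 92.61 dB.
Required insertion loss = 95 − 92.61 = 2.39 dB.

2.4 dB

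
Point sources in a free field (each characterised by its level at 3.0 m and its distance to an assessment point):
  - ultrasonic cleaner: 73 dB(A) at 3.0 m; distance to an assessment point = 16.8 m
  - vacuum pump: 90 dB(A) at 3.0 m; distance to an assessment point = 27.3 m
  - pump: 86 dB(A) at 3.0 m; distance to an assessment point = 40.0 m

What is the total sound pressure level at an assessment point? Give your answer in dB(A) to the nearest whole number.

First find each source's level at the receiver (point-source: −20·log₁₀(r/r_ref)), then combine on an intensity basis.
ultrasonic cleaner: 73 − 20·log₁₀(16.8/3.0) = 73 − 14.96 = 58.04 dB(A).
vacuum pump: 90 − 20·log₁₀(27.3/3.0) = 90 − 19.18 = 70.82 dB(A).
pump: 86 − 20·log₁₀(40.0/3.0) = 86 − 22.50 = 63.50 dB(A).
Σ 10^(L/10) = 1.495e+07 → L_total = 10·log₁₀(1.495e+07) = 71.75 dB(A).

72 dB(A)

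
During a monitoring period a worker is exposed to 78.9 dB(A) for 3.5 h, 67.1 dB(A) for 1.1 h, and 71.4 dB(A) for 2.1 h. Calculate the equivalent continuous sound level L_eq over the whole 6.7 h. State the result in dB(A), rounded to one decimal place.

L_eq = 10·log₁₀[(1/T)·Σ tᵢ·10^(Lᵢ/10)] with T = 6.7 h.
Σ tᵢ·10^(Lᵢ/10) = 3.5·10^(78.9/10) + 1.1·10^(67.1/10) + 2.1·10^(71.4/10) = 3.063e+08.
L_eq = 10·log₁₀(3.063e+08/6.7) = 76.60 dB(A).

76.6 dB(A)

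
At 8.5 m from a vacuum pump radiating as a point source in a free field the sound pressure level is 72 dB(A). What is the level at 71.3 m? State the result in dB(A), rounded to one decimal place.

For a point source, L₂ = L₁ − 20·log₁₀(r₂/r₁).
L₂ = 72 − 20·log₁₀(71.3/8.5) = 72 − 18.473 = 53.53 dB(A).

53.5 dB(A)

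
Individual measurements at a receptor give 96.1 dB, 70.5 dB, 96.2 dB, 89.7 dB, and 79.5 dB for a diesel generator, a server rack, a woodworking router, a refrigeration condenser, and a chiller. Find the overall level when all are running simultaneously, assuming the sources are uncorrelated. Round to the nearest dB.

100 dB

For uncorrelated sources the intensities add, so convert each level to linear form, sum, and take 10·log₁₀ of the total.
Σ 10^(L/10) = 10^(96.1/10) + 10^(70.5/10) + 10^(96.2/10) + 10^(89.7/10) + 10^(79.5/10) = 9.276e+09.
L_total = 10·log₁₀(9.276e+09) = 99.67 dB.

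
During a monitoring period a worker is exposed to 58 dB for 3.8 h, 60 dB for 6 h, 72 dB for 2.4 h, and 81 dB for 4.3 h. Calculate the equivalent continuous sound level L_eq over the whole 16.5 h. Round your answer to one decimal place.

75.5 dB

L_eq = 10·log₁₀[(1/T)·Σ tᵢ·10^(Lᵢ/10)] with T = 16.5 h.
Σ tᵢ·10^(Lᵢ/10) = 3.8·10^(58/10) + 6·10^(60/10) + 2.4·10^(72/10) + 4.3·10^(81/10) = 5.878e+08.
L_eq = 10·log₁₀(5.878e+08/16.5) = 75.52 dB.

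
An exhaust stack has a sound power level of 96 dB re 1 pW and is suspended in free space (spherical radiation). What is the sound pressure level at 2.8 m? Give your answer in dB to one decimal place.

76.1 dB

Free-field spherical radiation: L_p = L_w − 10·log₁₀(4π·r²), r = 2.8 m.
4π·r² = 98.52 m², 10·log₁₀ of that is 19.935 dB.
L_p = 96 − 19.935 = 76.06 dB.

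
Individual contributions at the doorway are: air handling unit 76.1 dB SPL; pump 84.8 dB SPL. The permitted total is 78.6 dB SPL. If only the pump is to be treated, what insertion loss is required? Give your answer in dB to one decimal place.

Everything except the pump sums to 10^(76.1/10) = 4.074e+07 in linear terms, 76.10 dB SPL.
To meet 78.6 dB SPL overall, the treated pump may contribute at most 10^(78.6/10) − 4.074e+07 = 3.171e+07, i.e. 75.01 dB SPL.
So the pump must be reduced from 84.8 to 75.01 dB SPL: IL = 9.79 dB.

9.8 dB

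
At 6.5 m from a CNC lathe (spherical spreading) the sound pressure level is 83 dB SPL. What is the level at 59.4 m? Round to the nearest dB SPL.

64 dB SPL

Point-source attenuation: ΔL = 20·log₁₀(r₂/r₁) = 20·log₁₀(59.4/6.5) = 19.217 dB.
L₂ = 83 − 20·log₁₀(59.4/6.5) = 83 − 19.217 = 63.78 dB SPL.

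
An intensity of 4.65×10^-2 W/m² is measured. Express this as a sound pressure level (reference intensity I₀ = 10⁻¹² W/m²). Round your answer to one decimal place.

L = 10·log₁₀(I/I₀) = 10·log₁₀(4.65×10^-2/10⁻¹²) = 10·log₁₀(4.65×10^10).
L = 10·(0.6675 + 10) = 106.67 dB.

106.7 dB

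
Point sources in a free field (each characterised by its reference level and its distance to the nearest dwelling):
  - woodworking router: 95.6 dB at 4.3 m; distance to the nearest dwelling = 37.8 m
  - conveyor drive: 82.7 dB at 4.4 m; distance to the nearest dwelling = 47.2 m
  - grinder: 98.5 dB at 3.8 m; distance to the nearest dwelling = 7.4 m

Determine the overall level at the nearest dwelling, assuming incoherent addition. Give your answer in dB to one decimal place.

Apply inverse-square spreading to bring every level to the receiver, then sum 10^(L/10).
woodworking router: 95.6 − 20·log₁₀(37.8/4.3) = 95.6 − 18.88 = 76.72 dB.
conveyor drive: 82.7 − 20·log₁₀(47.2/4.4) = 82.7 − 20.61 = 62.09 dB.
grinder: 98.5 − 20·log₁₀(7.4/3.8) = 98.5 − 5.79 = 92.71 dB.
Σ 10^(L/10) = 1.915e+09 → L_total = 10·log₁₀(1.915e+09) = 92.82 dB.

92.8 dB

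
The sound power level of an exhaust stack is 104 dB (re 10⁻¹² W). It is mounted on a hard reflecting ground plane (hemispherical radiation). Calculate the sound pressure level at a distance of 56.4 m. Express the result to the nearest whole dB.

The power spreads over a hemisphere of area 2π·r², so L_p = L_w − 10·log₁₀(2π·r²).
2π·r² = 1.999e+04 m², 10·log₁₀ of that is 43.007 dB.
L_p = 104 − 43.007 = 60.99 dB.

61 dB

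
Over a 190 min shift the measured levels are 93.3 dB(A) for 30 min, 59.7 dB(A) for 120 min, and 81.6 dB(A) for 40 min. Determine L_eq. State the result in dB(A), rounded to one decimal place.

85.7 dB(A)

Weight each interval's intensity by its duration and average over T = 190 min:
Σ tᵢ·10^(Lᵢ/10) = 30·10^(93.3/10) + 120·10^(59.7/10) + 40·10^(81.6/10) = 7.003e+10.
L_eq = 10·log₁₀(7.003e+10/190) = 85.67 dB(A).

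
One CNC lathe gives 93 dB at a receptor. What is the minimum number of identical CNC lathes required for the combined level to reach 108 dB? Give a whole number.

The shortfall is 108 − 93 = 15.0 dB, and N units add 10·log₁₀ N, so need 10·log₁₀ N ≥ 15.0.
N ≥ 10^(15.0/10) = 31.623, so N = 32.

32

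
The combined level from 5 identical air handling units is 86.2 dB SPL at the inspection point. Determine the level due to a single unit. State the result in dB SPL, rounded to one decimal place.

79.2 dB SPL

For N identical incoherent sources L_total = L₁ + 10·log₁₀ N, so L₁ = 86.2 − 10·log₁₀(5) = 86.2 − 6.990.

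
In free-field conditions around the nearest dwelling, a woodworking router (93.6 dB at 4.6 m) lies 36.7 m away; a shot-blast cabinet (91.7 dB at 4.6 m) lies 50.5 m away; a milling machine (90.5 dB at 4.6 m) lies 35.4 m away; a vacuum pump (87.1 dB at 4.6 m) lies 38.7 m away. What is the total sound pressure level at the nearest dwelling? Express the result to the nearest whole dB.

79 dB

Apply inverse-square spreading to bring every level to the receiver, then sum 10^(L/10).
woodworking router: 93.6 − 20·log₁₀(36.7/4.6) = 93.6 − 18.04 = 75.56 dB.
shot-blast cabinet: 91.7 − 20·log₁₀(50.5/4.6) = 91.7 − 20.81 = 70.89 dB.
milling machine: 90.5 − 20·log₁₀(35.4/4.6) = 90.5 − 17.72 = 72.78 dB.
vacuum pump: 87.1 − 20·log₁₀(38.7/4.6) = 87.1 − 18.50 = 68.60 dB.
Σ 10^(L/10) = 7.445e+07 → L_total = 10·log₁₀(7.445e+07) = 78.72 dB.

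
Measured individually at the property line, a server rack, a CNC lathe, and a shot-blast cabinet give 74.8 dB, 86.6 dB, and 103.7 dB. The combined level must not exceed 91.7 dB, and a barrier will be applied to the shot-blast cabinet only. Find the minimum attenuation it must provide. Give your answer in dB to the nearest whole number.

14 dB

The untreated sources together contribute 10^(74.8/10) + 10^(86.6/10) = 4.873e+08, i.e. 86.88 dB.
The limit corresponds to 10^(91.7/10) = 1.479e+09; subtracting the fixed part leaves 9.918e+08 for the shot-blast cabinet, i.e. 89.96 dB.
So the shot-blast cabinet must be reduced from 103.7 to 89.96 dB: IL = 13.74 dB.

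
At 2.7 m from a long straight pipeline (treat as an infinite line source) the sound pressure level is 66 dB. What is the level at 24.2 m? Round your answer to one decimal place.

56.5 dB

Line-source attenuation: ΔL = 10·log₁₀(r₂/r₁) = 10·log₁₀(24.2/2.7) = 9.525 dB.
L₂ = 66 − 10·log₁₀(24.2/2.7) = 66 − 9.525 = 56.48 dB.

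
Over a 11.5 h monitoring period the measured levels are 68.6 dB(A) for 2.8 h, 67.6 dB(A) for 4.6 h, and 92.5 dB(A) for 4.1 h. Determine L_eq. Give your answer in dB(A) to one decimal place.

Weight each interval's intensity by its duration and average over T = 11.5 h:
Σ tᵢ·10^(Lᵢ/10) = 2.8·10^(68.6/10) + 4.6·10^(67.6/10) + 4.1·10^(92.5/10) = 7.338e+09.
L_eq = 10·log₁₀(7.338e+09/11.5) = 88.05 dB(A).

88.0 dB(A)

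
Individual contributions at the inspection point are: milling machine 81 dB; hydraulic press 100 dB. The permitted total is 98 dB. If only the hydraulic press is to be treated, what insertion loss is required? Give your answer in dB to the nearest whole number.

2 dB

Fixed contribution from the other source: Σ 10^(L/10) = 10^(81/10) = 1.259e+08 (81.00 dB).
To meet 98 dB overall, the treated hydraulic press may contribute at most 10^(98/10) − 1.259e+08 = 6.184e+09, i.e. 97.91 dB.
So the hydraulic press must be reduced from 100 to 97.91 dB: IL = 2.09 dB.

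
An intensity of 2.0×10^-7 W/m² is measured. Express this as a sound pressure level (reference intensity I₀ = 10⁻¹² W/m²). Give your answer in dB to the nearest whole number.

I/I₀ = 2.0×10^-7/10⁻¹² = 2.0×10^5, and L = 10·log₁₀(I/I₀).
L = 10·(0.3010 + 5) = 53.01 dB.

53 dB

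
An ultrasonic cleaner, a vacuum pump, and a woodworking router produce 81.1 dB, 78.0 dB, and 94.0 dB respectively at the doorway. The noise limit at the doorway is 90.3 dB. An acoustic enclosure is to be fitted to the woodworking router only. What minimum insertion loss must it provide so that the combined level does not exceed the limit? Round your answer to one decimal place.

Everything except the woodworking router sums to 10^(81.1/10) + 10^(78.0/10) = 1.919e+08 in linear terms, 82.83 dB.
The limit corresponds to 10^(90.3/10) = 1.072e+09; subtracting the fixed part leaves 8.796e+08 for the woodworking router, i.e. 89.44 dB.
So the woodworking router must be reduced from 94.0 to 89.44 dB: IL = 4.56 dB.

4.6 dB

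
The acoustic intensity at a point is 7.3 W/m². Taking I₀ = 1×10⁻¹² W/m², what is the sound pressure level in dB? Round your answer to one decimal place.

Dividing by I₀ shifts the exponent by 12: I/I₀ = 7.3×10^12.
L = 10·(0.8633 + 12) = 128.63 dB.

128.6 dB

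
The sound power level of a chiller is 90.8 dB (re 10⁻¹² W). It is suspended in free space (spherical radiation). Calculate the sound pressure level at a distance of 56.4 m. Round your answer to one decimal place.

44.8 dB

L_p = L_w − 10·log₁₀(4π·r²) with r = 56.4 m.
4π·r² = 3.997e+04 m², 10·log₁₀ of that is 46.018 dB.
L_p = 90.8 − 46.018 = 44.78 dB.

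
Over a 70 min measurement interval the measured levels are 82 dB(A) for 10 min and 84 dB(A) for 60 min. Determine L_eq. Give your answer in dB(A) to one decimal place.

The energy average is taken in the linear domain: L_eq = 10·log₁₀[(Σ tᵢ·10^(Lᵢ/10))/T], T = 70 min.
Σ tᵢ·10^(Lᵢ/10) = 10·10^(82/10) + 60·10^(84/10) = 1.666e+10.
L_eq = 10·log₁₀(1.666e+10/70) = 83.76 dB(A).

83.8 dB(A)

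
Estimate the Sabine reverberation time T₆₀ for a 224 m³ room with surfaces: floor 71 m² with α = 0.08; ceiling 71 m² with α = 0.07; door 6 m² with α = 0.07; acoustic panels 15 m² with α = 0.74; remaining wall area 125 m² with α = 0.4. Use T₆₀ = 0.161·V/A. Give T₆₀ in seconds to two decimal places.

0.50 s

A = Σ Sᵢαᵢ = 71·0.08 + 71·0.07 + 6·0.07 + 15·0.74 + 125·0.4 = 72.17 m².
T₆₀ = 0.161 × 224 / 72.17 = 0.500 s.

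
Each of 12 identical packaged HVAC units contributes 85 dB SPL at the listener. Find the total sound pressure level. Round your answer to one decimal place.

N identical incoherent sources raise the level by 10·log₁₀ N.
L_total = 85 + 10·log₁₀(12) = 85 + 10.792 = 95.79 dB SPL.

95.8 dB SPL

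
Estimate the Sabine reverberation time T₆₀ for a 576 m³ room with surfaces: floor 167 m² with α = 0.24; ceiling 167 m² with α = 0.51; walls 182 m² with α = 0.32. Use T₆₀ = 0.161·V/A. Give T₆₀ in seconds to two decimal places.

0.51 s

A = Σ Sᵢαᵢ = 167·0.24 + 167·0.51 + 182·0.32 = 183.49 m².
T₆₀ = 0.161·V/A = 0.161·576/183.49 = 0.505 s.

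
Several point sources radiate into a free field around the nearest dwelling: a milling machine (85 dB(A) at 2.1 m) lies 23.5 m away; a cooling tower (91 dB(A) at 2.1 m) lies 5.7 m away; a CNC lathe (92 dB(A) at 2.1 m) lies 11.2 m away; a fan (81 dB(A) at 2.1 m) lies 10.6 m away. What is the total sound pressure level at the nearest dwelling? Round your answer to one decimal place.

Propagate each source to the receiver with L = L_ref − 20·log₁₀(r/r_ref), then add intensities.
milling machine: 85 − 20·log₁₀(23.5/2.1) = 85 − 20.98 = 64.02 dB(A).
cooling tower: 91 − 20·log₁₀(5.7/2.1) = 91 − 8.67 = 82.33 dB(A).
CNC lathe: 92 − 20·log₁₀(11.2/2.1) = 92 − 14.54 = 77.46 dB(A).
fan: 81 − 20·log₁₀(10.6/2.1) = 81 − 14.06 = 66.94 dB(A).
Σ 10^(L/10) = 2.341e+08 → L_total = 10·log₁₀(2.341e+08) = 83.69 dB(A).

83.7 dB(A)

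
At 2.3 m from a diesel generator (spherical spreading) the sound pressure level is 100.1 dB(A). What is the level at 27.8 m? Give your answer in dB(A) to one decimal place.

78.5 dB(A)

For a point source, L₂ = L₁ − 20·log₁₀(r₂/r₁).
L₂ = 100.1 − 20·log₁₀(27.8/2.3) = 100.1 − 21.646 = 78.45 dB(A).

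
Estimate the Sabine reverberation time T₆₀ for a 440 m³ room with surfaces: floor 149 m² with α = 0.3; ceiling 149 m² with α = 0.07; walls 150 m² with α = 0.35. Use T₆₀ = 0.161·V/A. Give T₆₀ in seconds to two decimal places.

Total absorption A = 149·0.3 + 149·0.07 + 150·0.35 = 107.63 m² sabins.
T₆₀ = 0.161 × 440 / 107.63 = 0.658 s.

0.66 s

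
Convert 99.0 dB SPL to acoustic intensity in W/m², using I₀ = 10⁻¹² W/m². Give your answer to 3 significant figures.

I = I₀·10^(L/10) = 10⁻¹² × 10^(99.0/10) = 10^(-2.100).

0.00794 W/m²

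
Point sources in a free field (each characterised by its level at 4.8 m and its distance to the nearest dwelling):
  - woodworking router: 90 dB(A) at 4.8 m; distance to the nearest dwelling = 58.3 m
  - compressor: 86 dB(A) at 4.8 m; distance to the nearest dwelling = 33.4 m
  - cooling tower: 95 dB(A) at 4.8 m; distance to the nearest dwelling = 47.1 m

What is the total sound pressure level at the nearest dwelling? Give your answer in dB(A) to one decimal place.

76.8 dB(A)

Apply inverse-square spreading to bring every level to the receiver, then sum 10^(L/10).
woodworking router: 90 − 20·log₁₀(58.3/4.8) = 90 − 21.69 = 68.31 dB(A).
compressor: 86 − 20·log₁₀(33.4/4.8) = 86 − 16.85 = 69.15 dB(A).
cooling tower: 95 − 20·log₁₀(47.1/4.8) = 95 − 19.84 = 75.16 dB(A).
Σ 10^(L/10) = 4.784e+07 → L_total = 10·log₁₀(4.784e+07) = 76.80 dB(A).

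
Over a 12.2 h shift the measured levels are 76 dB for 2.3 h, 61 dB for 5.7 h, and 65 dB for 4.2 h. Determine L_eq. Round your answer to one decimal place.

69.6 dB

The energy average is taken in the linear domain: L_eq = 10·log₁₀[(Σ tᵢ·10^(Lᵢ/10))/T], T = 12.2 h.
Σ tᵢ·10^(Lᵢ/10) = 2.3·10^(76/10) + 5.7·10^(61/10) + 4.2·10^(65/10) = 1.120e+08.
L_eq = 10·log₁₀(1.120e+08/12.2) = 69.63 dB.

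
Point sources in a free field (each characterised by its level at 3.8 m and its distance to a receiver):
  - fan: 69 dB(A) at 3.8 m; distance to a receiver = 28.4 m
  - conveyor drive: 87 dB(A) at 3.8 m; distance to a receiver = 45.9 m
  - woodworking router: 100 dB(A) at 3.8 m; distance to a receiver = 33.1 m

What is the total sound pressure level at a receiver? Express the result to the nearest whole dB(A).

Apply inverse-square spreading to bring every level to the receiver, then sum 10^(L/10).
fan: 69 − 20·log₁₀(28.4/3.8) = 69 − 17.47 = 51.53 dB(A).
conveyor drive: 87 − 20·log₁₀(45.9/3.8) = 87 − 21.64 = 65.36 dB(A).
woodworking router: 100 − 20·log₁₀(33.1/3.8) = 100 − 18.80 = 81.20 dB(A).
Σ 10^(L/10) = 1.354e+08 → L_total = 10·log₁₀(1.354e+08) = 81.32 dB(A).

81 dB(A)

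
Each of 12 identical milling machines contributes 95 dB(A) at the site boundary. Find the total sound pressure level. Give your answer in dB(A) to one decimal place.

N identical incoherent sources raise the level by 10·log₁₀ N.
L_total = 95 + 10·log₁₀(12) = 95 + 10.792 = 105.79 dB(A).

105.8 dB(A)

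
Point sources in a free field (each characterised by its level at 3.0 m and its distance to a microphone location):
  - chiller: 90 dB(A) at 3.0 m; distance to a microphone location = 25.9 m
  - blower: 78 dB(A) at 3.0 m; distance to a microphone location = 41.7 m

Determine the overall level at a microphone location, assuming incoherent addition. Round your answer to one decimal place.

First find each source's level at the receiver (point-source: −20·log₁₀(r/r_ref)), then combine on an intensity basis.
chiller: 90 − 20·log₁₀(25.9/3.0) = 90 − 18.72 = 71.28 dB(A).
blower: 78 − 20·log₁₀(41.7/3.0) = 78 − 22.86 = 55.14 dB(A).
Σ 10^(L/10) = 1.374e+07 → L_total = 10·log₁₀(1.374e+07) = 71.38 dB(A).

71.4 dB(A)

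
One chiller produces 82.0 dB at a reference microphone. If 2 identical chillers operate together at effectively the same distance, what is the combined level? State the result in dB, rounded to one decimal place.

85.0 dB

N identical incoherent sources raise the level by 10·log₁₀ N.
L_total = 82.0 + 10·log₁₀(2) = 82.0 + 3.010 = 85.01 dB.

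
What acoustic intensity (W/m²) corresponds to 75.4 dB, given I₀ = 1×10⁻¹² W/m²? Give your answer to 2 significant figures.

I/I₀ = 10^(75.4/10) = 3.467e+07, so I = 3.467e+07 × 10⁻¹² W/m².

3.5e-05 W/m²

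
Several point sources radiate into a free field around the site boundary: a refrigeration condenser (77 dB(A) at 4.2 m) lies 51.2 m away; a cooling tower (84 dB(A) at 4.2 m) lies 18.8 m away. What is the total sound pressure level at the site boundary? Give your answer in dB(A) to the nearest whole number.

First find each source's level at the receiver (point-source: −20·log₁₀(r/r_ref)), then combine on an intensity basis.
refrigeration condenser: 77 − 20·log₁₀(51.2/4.2) = 77 − 21.72 = 55.28 dB(A).
cooling tower: 84 − 20·log₁₀(18.8/4.2) = 84 − 13.02 = 70.98 dB(A).
Σ 10^(L/10) = 1.287e+07 → L_total = 10·log₁₀(1.287e+07) = 71.10 dB(A).

71 dB(A)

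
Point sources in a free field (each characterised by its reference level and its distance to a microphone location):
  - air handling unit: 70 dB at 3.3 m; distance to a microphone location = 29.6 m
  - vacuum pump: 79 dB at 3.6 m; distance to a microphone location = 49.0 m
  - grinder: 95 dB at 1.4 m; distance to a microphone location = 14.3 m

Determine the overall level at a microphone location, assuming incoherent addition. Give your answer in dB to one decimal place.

74.9 dB

Propagate each source to the receiver with L = L_ref − 20·log₁₀(r/r_ref), then add intensities.
air handling unit: 70 − 20·log₁₀(29.6/3.3) = 70 − 19.06 = 50.94 dB.
vacuum pump: 79 − 20·log₁₀(49.0/3.6) = 79 − 22.68 = 56.32 dB.
grinder: 95 − 20·log₁₀(14.3/1.4) = 95 − 20.18 = 74.82 dB.
Σ 10^(L/10) = 3.086e+07 → L_total = 10·log₁₀(3.086e+07) = 74.89 dB.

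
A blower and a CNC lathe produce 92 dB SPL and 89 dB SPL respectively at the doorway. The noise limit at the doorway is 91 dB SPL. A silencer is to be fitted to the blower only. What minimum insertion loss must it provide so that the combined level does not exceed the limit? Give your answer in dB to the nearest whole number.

5 dB

The untreated sources together contribute 10^(89/10) = 7.943e+08, i.e. 89.00 dB SPL.
To meet 91 dB SPL overall, the treated blower may contribute at most 10^(91/10) − 7.943e+08 = 4.646e+08, i.e. 86.67 dB SPL.
Required insertion loss = 92 − 86.67 = 5.33 dB.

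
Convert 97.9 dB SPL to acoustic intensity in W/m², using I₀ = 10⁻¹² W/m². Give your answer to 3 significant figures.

I/I₀ = 10^(97.9/10) = 6.166e+09, so I = 6.166e+09 × 10⁻¹² W/m².

0.00617 W/m²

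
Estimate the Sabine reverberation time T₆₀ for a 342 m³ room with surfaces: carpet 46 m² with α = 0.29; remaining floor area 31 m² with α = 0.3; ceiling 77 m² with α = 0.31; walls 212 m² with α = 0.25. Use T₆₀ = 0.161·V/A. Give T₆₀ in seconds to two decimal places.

A = Σ Sᵢαᵢ = 46·0.29 + 31·0.3 + 77·0.31 + 212·0.25 = 99.51 m².
T₆₀ = 0.161 × 342 / 99.51 = 0.553 s.

0.55 s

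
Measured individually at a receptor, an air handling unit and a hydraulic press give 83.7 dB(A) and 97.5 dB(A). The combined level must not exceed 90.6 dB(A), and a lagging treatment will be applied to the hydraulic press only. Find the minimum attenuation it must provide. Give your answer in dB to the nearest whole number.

8 dB

The untreated sources together contribute 10^(83.7/10) = 2.344e+08, i.e. 83.70 dB(A).
To meet 90.6 dB(A) overall, the treated hydraulic press may contribute at most 10^(90.6/10) − 2.344e+08 = 9.137e+08, i.e. 89.61 dB(A).
So the hydraulic press must be reduced from 97.5 to 89.61 dB(A): IL = 7.89 dB.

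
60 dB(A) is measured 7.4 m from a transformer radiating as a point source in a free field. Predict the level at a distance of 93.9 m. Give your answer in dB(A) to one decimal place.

For a point source, L₂ = L₁ − 20·log₁₀(r₂/r₁).
L₂ = 60 − 20·log₁₀(93.9/7.4) = 60 − 22.069 = 37.93 dB(A).

37.9 dB(A)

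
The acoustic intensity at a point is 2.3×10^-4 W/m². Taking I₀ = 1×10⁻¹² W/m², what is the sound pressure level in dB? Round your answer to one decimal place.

83.6 dB

I/I₀ = 2.3×10^-4/10⁻¹² = 2.3×10^8, and L = 10·log₁₀(I/I₀).
L = 10·(0.3617 + 8) = 83.62 dB.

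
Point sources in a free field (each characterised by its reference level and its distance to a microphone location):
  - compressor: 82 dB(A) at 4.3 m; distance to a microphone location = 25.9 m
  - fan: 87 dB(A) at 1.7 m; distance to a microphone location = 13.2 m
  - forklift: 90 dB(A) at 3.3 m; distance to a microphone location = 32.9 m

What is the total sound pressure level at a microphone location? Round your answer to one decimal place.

73.6 dB(A)

Apply inverse-square spreading to bring every level to the receiver, then sum 10^(L/10).
compressor: 82 − 20·log₁₀(25.9/4.3) = 82 − 15.60 = 66.40 dB(A).
fan: 87 − 20·log₁₀(13.2/1.7) = 87 − 17.80 = 69.20 dB(A).
forklift: 90 − 20·log₁₀(32.9/3.3) = 90 − 19.97 = 70.03 dB(A).
Σ 10^(L/10) = 2.274e+07 → L_total = 10·log₁₀(2.274e+07) = 73.57 dB(A).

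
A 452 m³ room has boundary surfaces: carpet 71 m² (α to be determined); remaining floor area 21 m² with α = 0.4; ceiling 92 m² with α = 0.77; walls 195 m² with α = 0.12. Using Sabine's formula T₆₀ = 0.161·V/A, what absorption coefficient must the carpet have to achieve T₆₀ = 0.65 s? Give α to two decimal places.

0.13

Required total absorption A = 0.161·452/0.65 = 111.96 m².
Absorption from the other surfaces = 21·0.4 + 92·0.77 + 195·0.12 = 102.64 m², so the carpet must supply 9.32 m² over 71 m².
α = 9.32/71 = 0.131.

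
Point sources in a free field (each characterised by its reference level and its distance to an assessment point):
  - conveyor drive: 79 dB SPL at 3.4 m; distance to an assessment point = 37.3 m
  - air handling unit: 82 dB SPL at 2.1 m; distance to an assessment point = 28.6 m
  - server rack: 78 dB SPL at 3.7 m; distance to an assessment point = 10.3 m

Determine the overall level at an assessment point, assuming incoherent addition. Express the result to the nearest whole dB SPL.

Propagate each source to the receiver with L = L_ref − 20·log₁₀(r/r_ref), then add intensities.
conveyor drive: 79 − 20·log₁₀(37.3/3.4) = 79 − 20.80 = 58.20 dB SPL.
air handling unit: 82 − 20·log₁₀(28.6/2.1) = 82 − 22.68 = 59.32 dB SPL.
server rack: 78 − 20·log₁₀(10.3/3.7) = 78 − 8.89 = 69.11 dB SPL.
Σ 10^(L/10) = 9.656e+06 → L_total = 10·log₁₀(9.656e+06) = 69.85 dB SPL.

70 dB SPL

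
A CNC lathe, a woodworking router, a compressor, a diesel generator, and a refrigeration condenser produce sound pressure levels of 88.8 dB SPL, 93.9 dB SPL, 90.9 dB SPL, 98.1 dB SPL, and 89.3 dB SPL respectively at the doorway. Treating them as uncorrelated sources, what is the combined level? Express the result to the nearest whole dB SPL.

For uncorrelated sources the intensities add, so convert each level to linear form, sum, and take 10·log₁₀ of the total.
Σ 10^(L/10) = 10^(88.8/10) + 10^(93.9/10) + 10^(90.9/10) + 10^(98.1/10) + 10^(89.3/10) = 1.175e+10.
L_total = 10·log₁₀(1.175e+10) = 100.70 dB SPL.

101 dB SPL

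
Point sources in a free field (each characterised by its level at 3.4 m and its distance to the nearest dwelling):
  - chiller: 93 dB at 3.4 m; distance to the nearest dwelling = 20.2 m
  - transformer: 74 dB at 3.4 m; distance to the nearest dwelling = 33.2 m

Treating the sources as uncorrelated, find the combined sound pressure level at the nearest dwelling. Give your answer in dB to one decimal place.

Apply inverse-square spreading to bring every level to the receiver, then sum 10^(L/10).
chiller: 93 − 20·log₁₀(20.2/3.4) = 93 − 15.48 = 77.52 dB.
transformer: 74 − 20·log₁₀(33.2/3.4) = 74 − 19.79 = 54.21 dB.
Σ 10^(L/10) = 5.679e+07 → L_total = 10·log₁₀(5.679e+07) = 77.54 dB.

77.5 dB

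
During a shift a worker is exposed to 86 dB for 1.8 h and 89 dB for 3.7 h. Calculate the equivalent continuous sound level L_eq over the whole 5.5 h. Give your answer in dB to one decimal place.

88.2 dB

L_eq = 10·log₁₀[(1/T)·Σ tᵢ·10^(Lᵢ/10)] with T = 5.5 h.
Σ tᵢ·10^(Lᵢ/10) = 1.8·10^(86/10) + 3.7·10^(89/10) = 3.656e+09.
L_eq = 10·log₁₀(3.656e+09/5.5) = 88.23 dB.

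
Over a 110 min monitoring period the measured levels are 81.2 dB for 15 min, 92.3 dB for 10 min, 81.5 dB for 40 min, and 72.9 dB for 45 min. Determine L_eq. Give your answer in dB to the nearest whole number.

The energy average is taken in the linear domain: L_eq = 10·log₁₀[(Σ tᵢ·10^(Lᵢ/10))/T], T = 110 min.
Σ tᵢ·10^(Lᵢ/10) = 15·10^(81.2/10) + 10·10^(92.3/10) + 40·10^(81.5/10) + 45·10^(72.9/10) = 2.549e+10.
L_eq = 10·log₁₀(2.549e+10/110) = 83.65 dB.

84 dB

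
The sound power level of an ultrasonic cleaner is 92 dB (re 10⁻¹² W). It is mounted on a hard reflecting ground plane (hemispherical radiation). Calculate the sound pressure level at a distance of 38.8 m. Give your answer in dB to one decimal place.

52.2 dB

L_p = L_w − 10·log₁₀(2π·r²) with r = 38.8 m.
2π·r² = 9459 m², 10·log₁₀ of that is 39.758 dB.
L_p = 92 − 39.758 = 52.24 dB.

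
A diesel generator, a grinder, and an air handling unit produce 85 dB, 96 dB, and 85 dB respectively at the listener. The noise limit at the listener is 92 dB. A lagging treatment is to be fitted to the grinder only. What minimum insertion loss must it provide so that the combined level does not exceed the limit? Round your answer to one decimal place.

Everything except the grinder sums to 10^(85/10) + 10^(85/10) = 6.325e+08 in linear terms, 88.01 dB.
The limit corresponds to 10^(92/10) = 1.585e+09; subtracting the fixed part leaves 9.524e+08 for the grinder, i.e. 89.79 dB.
So the grinder must be reduced from 96 to 89.79 dB: IL = 6.21 dB.

6.2 dB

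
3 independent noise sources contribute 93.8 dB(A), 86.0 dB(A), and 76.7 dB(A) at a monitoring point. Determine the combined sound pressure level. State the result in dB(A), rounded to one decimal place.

94.5 dB(A)

Incoherent sources combine by intensity addition: L_total = 10·log₁₀(Σ 10^(L_i/10)).
Σ 10^(L/10) = 10^(93.8/10) + 10^(86.0/10) + 10^(76.7/10) = 2.844e+09.
L_total = 10·log₁₀(2.844e+09) = 94.54 dB(A).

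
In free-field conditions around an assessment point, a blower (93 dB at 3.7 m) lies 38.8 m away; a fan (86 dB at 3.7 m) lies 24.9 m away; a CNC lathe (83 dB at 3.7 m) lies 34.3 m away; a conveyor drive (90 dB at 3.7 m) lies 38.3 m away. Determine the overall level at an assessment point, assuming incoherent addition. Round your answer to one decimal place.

Apply inverse-square spreading to bring every level to the receiver, then sum 10^(L/10).
blower: 93 − 20·log₁₀(38.8/3.7) = 93 − 20.41 = 72.59 dB.
fan: 86 − 20·log₁₀(24.9/3.7) = 86 − 16.56 = 69.44 dB.
CNC lathe: 83 − 20·log₁₀(34.3/3.7) = 83 − 19.34 = 63.66 dB.
conveyor drive: 90 − 20·log₁₀(38.3/3.7) = 90 − 20.30 = 69.70 dB.
Σ 10^(L/10) = 3.859e+07 → L_total = 10·log₁₀(3.859e+07) = 75.86 dB.

75.9 dB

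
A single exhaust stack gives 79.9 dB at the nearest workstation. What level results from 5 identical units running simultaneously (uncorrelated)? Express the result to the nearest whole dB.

N identical incoherent sources raise the level by 10·log₁₀ N.
L_total = 79.9 + 10·log₁₀(5) = 79.9 + 6.990 = 86.89 dB.

87 dB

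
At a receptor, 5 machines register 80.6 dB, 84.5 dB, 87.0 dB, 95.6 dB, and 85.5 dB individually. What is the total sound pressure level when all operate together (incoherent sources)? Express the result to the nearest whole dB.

Incoherent sources combine by intensity addition: L_total = 10·log₁₀(Σ 10^(L_i/10)).
Σ 10^(L/10) = 10^(80.6/10) + 10^(84.5/10) + 10^(87.0/10) + 10^(95.6/10) + 10^(85.5/10) = 4.883e+09.
L_total = 10·log₁₀(4.883e+09) = 96.89 dB.

97 dB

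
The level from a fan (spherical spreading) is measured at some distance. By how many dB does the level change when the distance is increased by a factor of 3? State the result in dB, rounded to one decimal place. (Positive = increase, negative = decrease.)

-9.5 dB

Point-source spreading: ΔL = −20·log₁₀(r₂/r₁).
ΔL = −20·log₁₀(3) = -9.54 dB.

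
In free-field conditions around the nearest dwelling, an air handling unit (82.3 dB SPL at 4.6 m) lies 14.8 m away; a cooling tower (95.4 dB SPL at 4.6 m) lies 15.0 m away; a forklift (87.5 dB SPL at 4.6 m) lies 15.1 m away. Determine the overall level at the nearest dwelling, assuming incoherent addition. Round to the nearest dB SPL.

86 dB SPL

Apply inverse-square spreading to bring every level to the receiver, then sum 10^(L/10).
air handling unit: 82.3 − 20·log₁₀(14.8/4.6) = 82.3 − 10.15 = 72.15 dB SPL.
cooling tower: 95.4 − 20·log₁₀(15.0/4.6) = 95.4 − 10.27 = 85.13 dB SPL.
forklift: 87.5 − 20·log₁₀(15.1/4.6) = 87.5 − 10.32 = 77.18 dB SPL.
Σ 10^(L/10) = 3.947e+08 → L_total = 10·log₁₀(3.947e+08) = 85.96 dB SPL.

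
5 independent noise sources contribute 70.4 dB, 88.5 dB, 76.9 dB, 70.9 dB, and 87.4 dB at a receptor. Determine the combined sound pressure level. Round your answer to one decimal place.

91.2 dB

For uncorrelated sources the intensities add, so convert each level to linear form, sum, and take 10·log₁₀ of the total.
Σ 10^(L/10) = 10^(70.4/10) + 10^(88.5/10) + 10^(76.9/10) + 10^(70.9/10) + 10^(87.4/10) = 1.330e+09.
L_total = 10·log₁₀(1.330e+09) = 91.24 dB.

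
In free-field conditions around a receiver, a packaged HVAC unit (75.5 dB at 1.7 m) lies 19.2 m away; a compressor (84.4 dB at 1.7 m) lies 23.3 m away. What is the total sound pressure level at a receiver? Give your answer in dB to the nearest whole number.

62 dB

Apply inverse-square spreading to bring every level to the receiver, then sum 10^(L/10).
packaged HVAC unit: 75.5 − 20·log₁₀(19.2/1.7) = 75.5 − 21.06 = 54.44 dB.
compressor: 84.4 − 20·log₁₀(23.3/1.7) = 84.4 − 22.74 = 61.66 dB.
Σ 10^(L/10) = 1.744e+06 → L_total = 10·log₁₀(1.744e+06) = 62.42 dB.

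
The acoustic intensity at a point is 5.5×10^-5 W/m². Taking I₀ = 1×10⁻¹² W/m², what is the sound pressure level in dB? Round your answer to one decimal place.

77.4 dB

I/I₀ = 5.5×10^-5/10⁻¹² = 5.5×10^7, and L = 10·log₁₀(I/I₀).
L = 10·(0.7404 + 7) = 77.40 dB.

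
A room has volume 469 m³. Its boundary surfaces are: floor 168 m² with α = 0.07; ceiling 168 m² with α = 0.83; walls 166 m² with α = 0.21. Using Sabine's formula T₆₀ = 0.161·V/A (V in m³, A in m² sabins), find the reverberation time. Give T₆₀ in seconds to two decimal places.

0.41 s

Summing Sᵢαᵢ: 168·0.07 + 168·0.83 + 166·0.21 = 186.06 m².
T₆₀ = 0.161·V/A = 0.161·469/186.06 = 0.406 s.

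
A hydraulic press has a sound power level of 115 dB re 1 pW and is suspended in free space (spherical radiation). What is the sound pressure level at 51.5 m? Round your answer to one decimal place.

69.8 dB

L_p = L_w − 10·log₁₀(4π·r²) with r = 51.5 m.
4π·r² = 3.333e+04 m², 10·log₁₀ of that is 45.228 dB.
L_p = 115 − 45.228 = 69.77 dB.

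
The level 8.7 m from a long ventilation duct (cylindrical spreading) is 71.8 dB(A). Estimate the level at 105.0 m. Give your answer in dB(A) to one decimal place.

61.0 dB(A)

Line-source attenuation: ΔL = 10·log₁₀(r₂/r₁) = 10·log₁₀(105.0/8.7) = 10.817 dB.
L₂ = 71.8 − 10·log₁₀(105.0/8.7) = 71.8 − 10.817 = 60.98 dB(A).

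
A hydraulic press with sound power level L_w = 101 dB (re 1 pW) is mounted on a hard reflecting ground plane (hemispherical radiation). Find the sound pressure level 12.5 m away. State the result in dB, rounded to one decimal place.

71.1 dB

The power spreads over a hemisphere of area 2π·r², so L_p = L_w − 10·log₁₀(2π·r²).
2π·r² = 981.7 m², 10·log₁₀ of that is 29.920 dB.
L_p = 101 − 29.920 = 71.08 dB.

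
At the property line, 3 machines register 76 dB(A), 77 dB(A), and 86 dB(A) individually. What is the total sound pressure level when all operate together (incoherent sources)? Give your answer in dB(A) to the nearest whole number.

87 dB(A)

Incoherent sources combine by intensity addition: L_total = 10·log₁₀(Σ 10^(L_i/10)).
Σ 10^(L/10) = 10^(76/10) + 10^(77/10) + 10^(86/10) = 4.880e+08.
L_total = 10·log₁₀(4.880e+08) = 86.88 dB(A).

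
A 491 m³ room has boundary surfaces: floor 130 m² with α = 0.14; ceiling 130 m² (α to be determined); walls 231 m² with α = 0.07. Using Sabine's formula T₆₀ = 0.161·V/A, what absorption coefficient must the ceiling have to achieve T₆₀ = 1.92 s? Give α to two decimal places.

0.05

Required total absorption A = 0.161·491/1.92 = 41.17 m².
Absorption from the other surfaces = 130·0.14 + 231·0.07 = 34.37 m², so the ceiling must supply 6.80 m² over 130 m².
α = 6.80/130 = 0.052.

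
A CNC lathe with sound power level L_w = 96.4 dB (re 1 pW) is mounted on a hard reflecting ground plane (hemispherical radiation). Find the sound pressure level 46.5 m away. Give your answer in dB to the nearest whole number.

L_p = L_w − 10·log₁₀(2π·r²) with r = 46.5 m.
2π·r² = 1.359e+04 m², 10·log₁₀ of that is 41.331 dB.
L_p = 96.4 − 41.331 = 55.07 dB.

55 dB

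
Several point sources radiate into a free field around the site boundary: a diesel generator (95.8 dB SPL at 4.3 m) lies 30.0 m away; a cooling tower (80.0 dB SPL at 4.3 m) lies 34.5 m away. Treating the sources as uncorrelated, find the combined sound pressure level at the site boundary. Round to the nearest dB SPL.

Propagate each source to the receiver with L = L_ref − 20·log₁₀(r/r_ref), then add intensities.
diesel generator: 95.8 − 20·log₁₀(30.0/4.3) = 95.8 − 16.87 = 78.93 dB SPL.
cooling tower: 80.0 − 20·log₁₀(34.5/4.3) = 80.0 − 18.09 = 61.91 dB SPL.
Σ 10^(L/10) = 7.966e+07 → L_total = 10·log₁₀(7.966e+07) = 79.01 dB SPL.

79 dB SPL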